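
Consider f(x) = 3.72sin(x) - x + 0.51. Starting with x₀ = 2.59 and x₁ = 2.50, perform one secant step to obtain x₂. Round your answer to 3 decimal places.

f(2.59) = -0.13056, f(2.50) = 0.23632
x₂ = 2.50000 − 0.23632·(2.50000 − 2.59000) / (0.23632 − (-0.13056)) = 2.50000 − (-0.02127)/(0.36687) = 2.55797

2.558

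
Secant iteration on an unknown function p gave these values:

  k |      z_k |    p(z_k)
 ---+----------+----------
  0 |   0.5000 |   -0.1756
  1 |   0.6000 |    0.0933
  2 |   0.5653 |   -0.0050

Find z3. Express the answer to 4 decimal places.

z3 = 0.5653 − (-0.0050)·(0.5653 − 0.6000) / (-0.0050 − 0.0933)
   = 0.5653 − (0.000173)/(-0.098300) = 0.567065

0.5671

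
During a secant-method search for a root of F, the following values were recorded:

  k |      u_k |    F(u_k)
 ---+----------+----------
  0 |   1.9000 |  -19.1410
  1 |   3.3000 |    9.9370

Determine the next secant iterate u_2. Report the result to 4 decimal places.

2.8216

u_2 = 3.3000 − 9.9370·(3.3000 − 1.9000) / (9.9370 − (-19.1410))
   = 3.3000 − (13.911800)/(29.078000) = 2.821570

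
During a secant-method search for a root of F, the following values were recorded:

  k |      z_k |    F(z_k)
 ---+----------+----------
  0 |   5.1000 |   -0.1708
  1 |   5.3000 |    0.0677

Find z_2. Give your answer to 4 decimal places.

5.2432

z_2 = 5.3000 − 0.0677·(5.3000 − 5.1000) / (0.0677 − (-0.1708))
   = 5.3000 − (0.013540)/(0.238500) = 5.243229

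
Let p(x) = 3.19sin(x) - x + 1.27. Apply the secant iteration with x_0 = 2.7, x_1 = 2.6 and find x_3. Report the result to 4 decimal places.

p(2.7) = -0.066658, p(2.6) = 0.314449
x_2 = 2.600000 − 0.314449·(2.600000 − 2.700000) / (0.314449 − (-0.066658)) = 2.600000 − (-0.031445)/(0.381108) = 2.682509
p(2.682509) = 0.001064
x_3 = 2.682509 − 0.001064·(2.682509 − 2.600000) / (0.001064 − 0.314449) = 2.682509 − (0.000088)/(-0.313385) = 2.682790

2.6828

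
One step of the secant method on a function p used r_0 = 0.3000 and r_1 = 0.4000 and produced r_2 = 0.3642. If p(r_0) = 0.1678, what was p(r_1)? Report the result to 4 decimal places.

The secant line through (0.3000, 0.1678) and (0.4000, p(r_1)) crosses zero at r_2 = 0.3642.
So (0.3000, 0.1678), (0.4000, p(r_1)), (0.3642, 0) are collinear:
p(r_1) = 0.1678 · (0.4000 − 0.3642) / (0.3000 − 0.3642) = 0.1678 · (0.035800)/(-0.064200) = -0.093571

-0.0936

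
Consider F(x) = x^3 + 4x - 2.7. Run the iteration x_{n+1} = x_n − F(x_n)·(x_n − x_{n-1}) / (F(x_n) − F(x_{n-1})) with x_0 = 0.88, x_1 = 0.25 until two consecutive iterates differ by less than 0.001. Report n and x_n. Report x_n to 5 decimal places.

F(0.88) = 1.5014720, F(0.25) = -1.6843750
x_2 = 0.2500000 − (-1.6843750)·(-0.6300000)/(-3.1858470) = 0.5830845;  |Δ| = 0.3330845
F(0.5830845) = -0.1694205
x_3 = 0.5830845 − (-0.1694205)·(0.3330845)/(1.5149545) = 0.6203340;  |Δ| = 0.0372495
F(0.6203340) = 0.0200496
x_4 = 0.6203340 − 0.0200496·(0.0372495)/(0.1894701) = 0.6163923;  |Δ| = 0.0039417
F(0.6163923) = -0.0002389
x_5 = 0.6163923 − (-0.0002389)·(-0.0039417)/(-0.0202885) = 0.6164387;  |Δ| = 0.0000464
|x_5 − x_4| = 0.0000464 < 0.001

n = 5, x_n = 0.61644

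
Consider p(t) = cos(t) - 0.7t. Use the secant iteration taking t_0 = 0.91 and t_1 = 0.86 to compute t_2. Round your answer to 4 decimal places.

0.8942

p(0.91) = -0.023254, p(0.86) = 0.050437
t_2 = 0.860000 − 0.050437·(0.860000 − 0.910000) / (0.050437 − (-0.023254)) = 0.860000 − (-0.002522)/(0.073692) = 0.894222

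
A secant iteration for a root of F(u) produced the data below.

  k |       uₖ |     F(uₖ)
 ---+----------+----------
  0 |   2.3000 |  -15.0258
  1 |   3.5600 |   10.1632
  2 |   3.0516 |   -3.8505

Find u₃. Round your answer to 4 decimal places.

3.1913

u₃ = 3.0516 − (-3.8505)·(3.0516 − 3.5600) / (-3.8505 − 10.1632)
   = 3.0516 − (1.957594)/(-14.013700) = 3.191291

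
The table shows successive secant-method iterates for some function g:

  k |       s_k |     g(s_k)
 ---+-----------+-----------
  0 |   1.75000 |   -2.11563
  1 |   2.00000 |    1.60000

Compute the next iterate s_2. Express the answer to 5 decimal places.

1.89235

s_2 = 2.00000 − 1.60000·(2.00000 − 1.75000) / (1.60000 − (-2.11563))
   = 2.00000 − (0.4000000)/(3.7156300) = 1.8923467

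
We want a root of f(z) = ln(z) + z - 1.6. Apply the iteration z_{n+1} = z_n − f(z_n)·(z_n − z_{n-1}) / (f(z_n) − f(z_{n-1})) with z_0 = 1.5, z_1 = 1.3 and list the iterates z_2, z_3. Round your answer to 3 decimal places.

f(1.5) = 0.30547, f(1.3) = -0.03764
z_2 = 1.30000 − (-0.03764)·(1.30000 − 1.50000) / (-0.03764 − 0.30547) = 1.30000 − (0.00753)/(-0.34310) = 1.32194
f(1.32194) = 0.00104
z_3 = 1.32194 − 0.00104·(1.32194 − 1.30000) / (0.00104 − (-0.03764)) = 1.32194 − (0.00002)/(0.03867) = 1.32135

1.322, 1.321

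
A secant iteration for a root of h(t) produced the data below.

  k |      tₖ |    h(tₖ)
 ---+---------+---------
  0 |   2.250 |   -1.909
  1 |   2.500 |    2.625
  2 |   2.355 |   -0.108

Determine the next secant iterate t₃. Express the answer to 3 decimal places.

t₃ = 2.355 − (-0.108)·(2.355 − 2.500) / (-0.108 − 2.625)
   = 2.355 − (0.01566)/(-2.73300) = 2.36073

2.361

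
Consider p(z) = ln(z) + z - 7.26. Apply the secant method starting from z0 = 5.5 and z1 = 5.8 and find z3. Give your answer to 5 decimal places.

5.54678

p(5.5) = -0.0552519, p(5.8) = 0.2978579
z2 = 5.8000000 − 0.2978579·(5.8000000 − 5.5000000) / (0.2978579 − (-0.0552519)) = 5.8000000 − (0.0893574)/(0.3531098) = 5.5469417
p(5.5469417) = 0.0001884
z3 = 5.5469417 − 0.0001884·(5.5469417 − 5.8000000) / (0.0001884 − 0.2978579) = 5.5469417 − (-0.0000477)/(-0.2976695) = 5.5467815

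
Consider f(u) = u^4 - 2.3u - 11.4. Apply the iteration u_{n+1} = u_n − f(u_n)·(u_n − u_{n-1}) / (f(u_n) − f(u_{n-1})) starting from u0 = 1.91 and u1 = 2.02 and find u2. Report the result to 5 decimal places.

1.99850

f(1.91) = -2.4843664, f(2.02) = 0.6036642
u2 = 2.0200000 − 0.6036642·(2.0200000 − 1.9100000) / (0.6036642 − (-2.4843664)) = 2.0200000 − (0.0664031)/(3.0880306) = 1.9984966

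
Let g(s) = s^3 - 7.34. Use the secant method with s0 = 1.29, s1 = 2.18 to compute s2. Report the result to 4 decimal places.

g(1.29) = -5.193311, g(2.18) = 3.020232
s2 = 2.180000 − 3.020232·(2.180000 − 1.290000) / (3.020232 − (-5.193311)) = 2.180000 − (2.688006)/(8.213543) = 1.852735

1.8527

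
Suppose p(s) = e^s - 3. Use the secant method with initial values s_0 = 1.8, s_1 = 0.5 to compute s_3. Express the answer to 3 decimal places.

1.167

p(1.8) = 3.04965, p(0.5) = -1.35128
s_2 = 0.50000 − (-1.35128)·(0.50000 − 1.80000) / (-1.35128 − 3.04965) = 0.50000 − (1.75666)/(-4.40093) = 0.89916
p(0.89916) = -0.54247
s_3 = 0.89916 − (-0.54247)·(0.89916 − 0.50000) / (-0.54247 − (-1.35128)) = 0.89916 − (-0.21653)/(0.80881) = 1.16687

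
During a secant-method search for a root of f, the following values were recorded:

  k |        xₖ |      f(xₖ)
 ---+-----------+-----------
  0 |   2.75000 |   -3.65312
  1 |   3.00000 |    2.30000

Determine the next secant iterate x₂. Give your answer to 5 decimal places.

x₂ = 3.00000 − 2.30000·(3.00000 − 2.75000) / (2.30000 − (-3.65312))
   = 3.00000 − (0.5750000)/(5.9531200) = 2.9034120

2.90341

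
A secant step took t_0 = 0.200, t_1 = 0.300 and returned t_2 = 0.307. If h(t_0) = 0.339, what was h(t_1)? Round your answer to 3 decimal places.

The secant line through (0.200, 0.339) and (0.300, h(t_1)) crosses zero at t_2 = 0.307.
So (0.200, 0.339), (0.300, h(t_1)), (0.307, 0) are collinear:
h(t_1) = 0.339 · (0.300 − 0.307) / (0.200 − 0.307) = 0.339 · (-0.00700)/(-0.10700) = 0.02218

0.022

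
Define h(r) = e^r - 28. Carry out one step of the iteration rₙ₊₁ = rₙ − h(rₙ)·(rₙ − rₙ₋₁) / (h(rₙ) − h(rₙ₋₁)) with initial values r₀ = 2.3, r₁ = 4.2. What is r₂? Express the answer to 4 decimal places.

2.9039

h(2.3) = -18.025818, h(4.2) = 38.686331
r₂ = 4.200000 − 38.686331·(4.200000 − 2.300000) / (38.686331 − (-18.025818)) = 4.200000 − (73.504029)/(56.712149) = 2.903910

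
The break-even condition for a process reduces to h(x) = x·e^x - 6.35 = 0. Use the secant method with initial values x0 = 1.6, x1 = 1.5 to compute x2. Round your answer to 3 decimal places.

h(1.6) = 1.57485, h(1.5) = 0.37253
x2 = 1.50000 − 0.37253·(1.50000 − 1.60000) / (0.37253 − 1.57485) = 1.50000 − (-0.03725)/(-1.20232) = 1.46902

1.469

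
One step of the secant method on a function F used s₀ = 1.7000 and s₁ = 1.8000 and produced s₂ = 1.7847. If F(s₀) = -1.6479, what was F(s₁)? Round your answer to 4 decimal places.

0.2977

The secant line through (1.7000, -1.6479) and (1.8000, F(s₁)) crosses zero at s₂ = 1.7847.
So (1.7000, -1.6479), (1.8000, F(s₁)), (1.7847, 0) are collinear:
F(s₁) = -1.6479 · (1.8000 − 1.7847) / (1.7000 − 1.7847) = -1.6479 · (0.015300)/(-0.084700) = 0.297673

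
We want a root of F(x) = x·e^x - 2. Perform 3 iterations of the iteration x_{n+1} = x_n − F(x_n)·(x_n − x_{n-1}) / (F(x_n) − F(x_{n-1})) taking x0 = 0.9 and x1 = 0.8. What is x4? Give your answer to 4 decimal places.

F(0.9) = 0.213643, F(0.8) = -0.219567
x2 = 0.800000 − (-0.219567)·(0.800000 − 0.900000) / (-0.219567 − 0.213643) = 0.800000 − (0.021957)/(-0.433210) = 0.850684
F(0.850684) = -0.008339
x3 = 0.850684 − (-0.008339)·(0.850684 − 0.800000) / (-0.008339 − (-0.219567)) = 0.850684 − (-0.000423)/(0.211228) = 0.852685
F(0.852685) = 0.000344
x4 = 0.852685 − 0.000344·(0.852685 − 0.850684) / (0.000344 − (-0.008339)) = 0.852685 − (0.000001)/(0.008683) = 0.852605

0.8526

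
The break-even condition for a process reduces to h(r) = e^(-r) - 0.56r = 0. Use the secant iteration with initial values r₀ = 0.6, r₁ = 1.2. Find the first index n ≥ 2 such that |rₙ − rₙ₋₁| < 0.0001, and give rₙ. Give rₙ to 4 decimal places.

h(0.6) = 0.212812, h(1.2) = -0.370806
r₂ = 1.200000 − (-0.370806)·(0.600000)/(-0.583617) = 0.818785;  |Δ| = 0.381215
h(0.818785) = -0.017553
r₃ = 0.818785 − (-0.017553)·(-0.381215)/(0.353253) = 0.799843;  |Δ| = 0.018942
h(0.799843) = 0.001487
r₄ = 0.799843 − 0.001487·(-0.018942)/(0.019040) = 0.801323;  |Δ| = 0.001480
h(0.801323) = -0.000006
r₅ = 0.801323 − (-0.000006)·(0.001480)/(-0.001493) = 0.801317;  |Δ| = 0.000006
|r₅ − r₄| = 0.000006 < 0.0001

n = 5, rₙ = 0.8013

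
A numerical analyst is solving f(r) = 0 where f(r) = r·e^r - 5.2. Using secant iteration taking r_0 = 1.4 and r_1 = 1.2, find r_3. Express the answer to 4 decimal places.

1.3498

f(1.4) = 0.477280, f(1.2) = -1.215860
r_2 = 1.200000 − (-1.215860)·(1.200000 − 1.400000) / (-1.215860 − 0.477280) = 1.200000 − (0.243172)/(-1.693140) = 1.343622
f(1.343622) = -0.050031
r_3 = 1.343622 − (-0.050031)·(1.343622 − 1.200000) / (-0.050031 − (-1.215860)) = 1.343622 − (-0.007185)/(1.165829) = 1.349785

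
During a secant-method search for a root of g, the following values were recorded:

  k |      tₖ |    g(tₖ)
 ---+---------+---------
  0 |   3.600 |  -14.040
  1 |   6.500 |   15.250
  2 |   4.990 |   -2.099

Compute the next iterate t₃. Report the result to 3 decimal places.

t₃ = 4.990 − (-2.099)·(4.990 − 6.500) / (-2.099 − 15.250)
   = 4.990 − (3.16949)/(-17.34900) = 5.17269

5.173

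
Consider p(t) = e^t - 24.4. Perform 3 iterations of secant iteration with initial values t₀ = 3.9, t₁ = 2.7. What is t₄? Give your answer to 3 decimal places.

3.191

p(3.9) = 25.00245, p(2.7) = -9.52027
t₂ = 2.70000 − (-9.52027)·(2.70000 − 3.90000) / (-9.52027 − 25.00245) = 2.70000 − (11.42432)/(-34.52272) = 3.03092
p(3.03092) = -3.68368
t₃ = 3.03092 − (-3.68368)·(3.03092 − 2.70000) / (-3.68368 − (-9.52027)) = 3.03092 − (-1.21901)/(5.83659) = 3.23978
p(3.23978) = 1.12806
t₄ = 3.23978 − 1.12806·(3.23978 − 3.03092) / (1.12806 − (-3.68368)) = 3.23978 − (0.23560)/(4.81174) = 3.19081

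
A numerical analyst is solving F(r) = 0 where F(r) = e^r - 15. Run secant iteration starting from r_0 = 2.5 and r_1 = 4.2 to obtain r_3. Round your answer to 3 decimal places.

2.639

F(2.5) = -2.81751, F(4.2) = 51.68633
r_2 = 4.20000 − 51.68633·(4.20000 − 2.50000) / (51.68633 − (-2.81751)) = 4.20000 − (87.86676)/(54.50384) = 2.58788
F(2.58788) = -1.69847
r_3 = 2.58788 − (-1.69847)·(2.58788 − 4.20000) / (-1.69847 − 51.68633) = 2.58788 − (2.73813)/(-53.38480) = 2.63917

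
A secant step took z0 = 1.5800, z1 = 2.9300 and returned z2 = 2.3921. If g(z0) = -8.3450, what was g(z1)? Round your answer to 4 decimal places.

The secant line through (1.5800, -8.3450) and (2.9300, g(z1)) crosses zero at z2 = 2.3921.
So (1.5800, -8.3450), (2.9300, g(z1)), (2.3921, 0) are collinear:
g(z1) = -8.3450 · (2.9300 − 2.3921) / (1.5800 − 2.3921) = -8.3450 · (0.537900)/(-0.812100) = 5.527368

5.5274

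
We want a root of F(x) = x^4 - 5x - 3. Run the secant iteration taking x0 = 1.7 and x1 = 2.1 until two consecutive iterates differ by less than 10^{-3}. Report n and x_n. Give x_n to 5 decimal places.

F(1.7) = -3.1479000, F(2.1) = 5.9481000
x2 = 2.1000000 − 5.9481000·(0.4000000)/(9.0960000) = 1.8384301;  |Δ| = 0.2615699
F(1.8384301) = -0.7689323
x3 = 1.8384301 − (-0.7689323)·(-0.2615699)/(-6.7170323) = 1.8683733;  |Δ| = 0.0299432
F(1.8683733) = -0.1560507
x4 = 1.8683733 − (-0.1560507)·(0.0299432)/(0.6128816) = 1.8759974;  |Δ| = 0.0076241
F(1.8759974) = 0.0059514
x5 = 1.8759974 − 0.0059514·(0.0076241)/(0.1620021) = 1.8757173;  |Δ| = 0.0002801
|x5 − x4| = 0.0002801 < 10^{-3}

n = 5, x_n = 1.87572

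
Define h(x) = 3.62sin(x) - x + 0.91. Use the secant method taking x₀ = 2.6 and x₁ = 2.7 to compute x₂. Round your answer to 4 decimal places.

h(2.6) = 0.176115, h(2.7) = -0.242885
x₂ = 2.700000 − (-0.242885)·(2.700000 − 2.600000) / (-0.242885 − 0.176115) = 2.700000 − (-0.024288)/(-0.419000) = 2.642032

2.6420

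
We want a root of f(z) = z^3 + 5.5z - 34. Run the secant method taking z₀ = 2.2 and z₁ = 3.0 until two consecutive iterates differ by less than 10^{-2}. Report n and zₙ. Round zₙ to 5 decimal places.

f(2.2) = -11.2520000, f(3.0) = 9.5000000
z₂ = 3.0000000 − 9.5000000·(0.8000000)/(20.7520000) = 2.6337702;  |Δ| = 0.3662298
f(2.6337702) = -1.2444694
z₃ = 2.6337702 − (-1.2444694)·(-0.3662298)/(-10.7444694) = 2.6761885;  |Δ| = 0.0424183
f(2.6761885) = -0.1141416
z₄ = 2.6761885 − (-0.1141416)·(0.0424183)/(1.1303278) = 2.6804719;  |Δ| = 0.0042834
|z₄ − z₃| = 0.0042834 < 10^{-2}

n = 4, zₙ = 2.68047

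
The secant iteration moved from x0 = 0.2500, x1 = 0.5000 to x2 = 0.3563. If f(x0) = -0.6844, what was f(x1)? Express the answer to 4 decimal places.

0.9252

The secant line through (0.2500, -0.6844) and (0.5000, f(x1)) crosses zero at x2 = 0.3563.
So (0.2500, -0.6844), (0.5000, f(x1)), (0.3563, 0) are collinear:
f(x1) = -0.6844 · (0.5000 − 0.3563) / (0.2500 − 0.3563) = -0.6844 · (0.143700)/(-0.106300) = 0.925195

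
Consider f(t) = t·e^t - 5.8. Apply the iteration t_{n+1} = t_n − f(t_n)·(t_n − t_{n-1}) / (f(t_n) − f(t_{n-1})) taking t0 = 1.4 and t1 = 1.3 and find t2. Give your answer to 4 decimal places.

f(1.4) = -0.122720, f(1.3) = -1.029914
t2 = 1.300000 − (-1.029914)·(1.300000 − 1.400000) / (-1.029914 − (-0.122720)) = 1.300000 − (0.102991)/(-0.907194) = 1.413527

1.4135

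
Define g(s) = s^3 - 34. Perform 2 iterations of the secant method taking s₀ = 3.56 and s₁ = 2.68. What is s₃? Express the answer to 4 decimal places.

g(3.56) = 11.118016, g(2.68) = -14.751168
s₂ = 2.680000 − (-14.751168)·(2.680000 − 3.560000) / (-14.751168 − 11.118016) = 2.680000 − (12.981028)/(-25.869184) = 3.181795
g(3.181795) = -1.788081
s₃ = 3.181795 − (-1.788081)·(3.181795 − 2.680000) / (-1.788081 − (-14.751168)) = 3.181795 − (-0.897250)/(12.963087) = 3.251011

3.2510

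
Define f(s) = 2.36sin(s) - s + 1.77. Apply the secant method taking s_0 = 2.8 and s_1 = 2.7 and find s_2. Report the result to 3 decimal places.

2.725

f(2.8) = -0.23943, f(2.7) = 0.07862
s_2 = 2.70000 − 0.07862·(2.70000 − 2.80000) / (0.07862 − (-0.23943)) = 2.70000 − (-0.00786)/(0.31804) = 2.72472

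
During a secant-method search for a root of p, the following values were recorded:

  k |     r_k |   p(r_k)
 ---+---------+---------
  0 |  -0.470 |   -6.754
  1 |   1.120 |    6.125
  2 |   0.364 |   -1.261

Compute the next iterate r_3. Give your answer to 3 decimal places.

r_3 = 0.364 − (-1.261)·(0.364 − 1.120) / (-1.261 − 6.125)
   = 0.364 − (0.95332)/(-7.38600) = 0.49307

0.493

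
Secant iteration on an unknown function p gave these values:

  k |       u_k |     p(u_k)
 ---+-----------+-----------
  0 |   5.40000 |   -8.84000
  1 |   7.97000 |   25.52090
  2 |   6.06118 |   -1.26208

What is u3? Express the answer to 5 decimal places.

6.15113

u3 = 6.06118 − (-1.26208)·(6.06118 − 7.97000) / (-1.26208 − 25.52090)
   = 6.06118 − (2.4090835)/(-26.7829800) = 6.1511283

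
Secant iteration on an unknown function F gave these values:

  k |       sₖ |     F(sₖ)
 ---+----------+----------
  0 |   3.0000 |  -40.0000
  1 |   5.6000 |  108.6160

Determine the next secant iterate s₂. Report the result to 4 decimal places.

3.6998

s₂ = 5.6000 − 108.6160·(5.6000 − 3.0000) / (108.6160 − (-40.0000))
   = 5.6000 − (282.401600)/(148.616000) = 3.699790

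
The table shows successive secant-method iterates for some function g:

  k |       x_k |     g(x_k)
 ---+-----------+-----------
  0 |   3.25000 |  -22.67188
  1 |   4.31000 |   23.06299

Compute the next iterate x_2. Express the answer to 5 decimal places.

x_2 = 4.31000 − 23.06299·(4.31000 − 3.25000) / (23.06299 − (-22.67188))
   = 4.31000 − (24.4467694)/(45.7348700) = 3.7754676

3.77547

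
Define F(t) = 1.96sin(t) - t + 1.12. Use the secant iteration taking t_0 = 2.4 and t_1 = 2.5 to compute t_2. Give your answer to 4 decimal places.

F(2.4) = 0.043908, F(2.5) = -0.206995
t_2 = 2.500000 − (-0.206995)·(2.500000 − 2.400000) / (-0.206995 − 0.043908) = 2.500000 − (-0.020699)/(-0.250902) = 2.417500

2.4175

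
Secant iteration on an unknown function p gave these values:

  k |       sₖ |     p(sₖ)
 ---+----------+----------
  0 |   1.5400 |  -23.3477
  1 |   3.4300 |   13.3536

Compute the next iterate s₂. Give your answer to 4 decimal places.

s₂ = 3.4300 − 13.3536·(3.4300 − 1.5400) / (13.3536 − (-23.3477))
   = 3.4300 − (25.238304)/(36.701300) = 2.742332

2.7423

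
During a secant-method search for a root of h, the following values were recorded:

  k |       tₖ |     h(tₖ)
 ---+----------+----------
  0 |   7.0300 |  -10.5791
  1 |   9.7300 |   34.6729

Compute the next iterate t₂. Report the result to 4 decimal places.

7.6612

t₂ = 9.7300 − 34.6729·(9.7300 − 7.0300) / (34.6729 − (-10.5791))
   = 9.7300 − (93.616830)/(45.252000) = 7.661211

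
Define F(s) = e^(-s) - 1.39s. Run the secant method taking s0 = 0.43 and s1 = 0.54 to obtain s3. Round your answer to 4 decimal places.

F(0.43) = 0.052809, F(0.54) = -0.167852
s2 = 0.540000 − (-0.167852)·(0.540000 − 0.430000) / (-0.167852 − 0.052809) = 0.540000 − (-0.018464)/(-0.220661) = 0.456325
F(0.456325) = -0.000685
s3 = 0.456325 − (-0.000685)·(0.456325 − 0.540000) / (-0.000685 − (-0.167852)) = 0.456325 − (0.000057)/(0.167167) = 0.455983

0.4560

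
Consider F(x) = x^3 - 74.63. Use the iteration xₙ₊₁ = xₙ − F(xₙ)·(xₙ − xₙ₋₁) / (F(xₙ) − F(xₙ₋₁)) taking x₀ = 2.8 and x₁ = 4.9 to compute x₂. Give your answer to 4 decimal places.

3.9560

F(2.8) = -52.678000, F(4.9) = 43.019000
x₂ = 4.900000 − 43.019000·(4.900000 − 2.800000) / (43.019000 − (-52.678000)) = 4.900000 − (90.339900)/(95.697000) = 3.955980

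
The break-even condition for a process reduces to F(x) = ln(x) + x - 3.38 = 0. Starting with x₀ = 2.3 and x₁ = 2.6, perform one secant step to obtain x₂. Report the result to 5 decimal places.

F(2.3) = -0.2470909, F(2.6) = 0.1755114
x₂ = 2.6000000 − 0.1755114·(2.6000000 − 2.3000000) / (0.1755114 − (-0.2470909)) = 2.6000000 − (0.0526534)/(0.4226023) = 2.4754067

2.47541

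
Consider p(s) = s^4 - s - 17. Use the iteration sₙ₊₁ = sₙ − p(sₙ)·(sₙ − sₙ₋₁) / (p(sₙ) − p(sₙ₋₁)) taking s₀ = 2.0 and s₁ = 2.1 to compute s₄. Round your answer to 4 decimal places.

p(2.0) = -3.000000, p(2.1) = 0.348100
s₂ = 2.100000 − 0.348100·(2.100000 − 2.000000) / (0.348100 − (-3.000000)) = 2.100000 − (0.034810)/(3.348100) = 2.089603
p(2.089603) = -0.023797
s₃ = 2.089603 − (-0.023797)·(2.089603 − 2.100000) / (-0.023797 − 0.348100) = 2.089603 − (0.000247)/(-0.371897) = 2.090268
p(2.090268) = -0.000170
s₄ = 2.090268 − (-0.000170)·(2.090268 − 2.089603) / (-0.000170 − (-0.023797)) = 2.090268 − (0.000000)/(0.023626) = 2.090273

2.0903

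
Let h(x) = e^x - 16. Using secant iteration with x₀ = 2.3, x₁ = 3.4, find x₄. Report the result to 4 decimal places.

h(2.3) = -6.025818, h(3.4) = 13.964100
x₂ = 3.400000 − 13.964100·(3.400000 − 2.300000) / (13.964100 − (-6.025818)) = 3.400000 − (15.360510)/(19.989918) = 2.631587
h(2.631587) = -2.104193
x₃ = 2.631587 − (-2.104193)·(2.631587 − 3.400000) / (-2.104193 − 13.964100) = 2.631587 − (1.616889)/(-16.068293) = 2.732213
h(2.732213) = -0.633141
x₄ = 2.732213 − (-0.633141)·(2.732213 − 2.631587) / (-0.633141 − (-2.104193)) = 2.732213 − (-0.063710)/(1.471052) = 2.775523

2.7755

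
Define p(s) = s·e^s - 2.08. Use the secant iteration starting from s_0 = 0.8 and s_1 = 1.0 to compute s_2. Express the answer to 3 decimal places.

p(0.8) = -0.29957, p(1.0) = 0.63828
s_2 = 1.00000 − 0.63828·(1.00000 − 0.80000) / (0.63828 − (-0.29957)) = 1.00000 − (0.12766)/(0.93785) = 0.86388

0.864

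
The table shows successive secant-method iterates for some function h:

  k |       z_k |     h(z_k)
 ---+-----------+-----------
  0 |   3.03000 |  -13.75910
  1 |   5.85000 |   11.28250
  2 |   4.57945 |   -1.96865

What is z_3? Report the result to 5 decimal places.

z_3 = 4.57945 − (-1.96865)·(4.57945 − 5.85000) / (-1.96865 − 11.28250)
   = 4.57945 − (2.5012683)/(-13.2511500) = 4.7682086

4.76821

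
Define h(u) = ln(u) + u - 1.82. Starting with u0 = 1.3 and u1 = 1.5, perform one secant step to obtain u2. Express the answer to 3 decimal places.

h(1.3) = -0.25764, h(1.5) = 0.08547
u2 = 1.50000 − 0.08547·(1.50000 − 1.30000) / (0.08547 − (-0.25764)) = 1.50000 − (0.01709)/(0.34310) = 1.45018

1.450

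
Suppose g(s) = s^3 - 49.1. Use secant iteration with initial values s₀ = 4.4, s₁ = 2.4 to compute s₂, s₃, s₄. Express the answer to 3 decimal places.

g(4.4) = 36.08400, g(2.4) = -35.27600
s₂ = 2.40000 − (-35.27600)·(2.40000 − 4.40000) / (-35.27600 − 36.08400) = 2.40000 − (70.55200)/(-71.36000) = 3.38868
g(3.38868) = -10.18737
s₃ = 3.38868 − (-10.18737)·(3.38868 − 2.40000) / (-10.18737 − (-35.27600)) = 3.38868 − (-10.07202)/(25.08863) = 3.79013
g(3.79013) = 5.34574
s₄ = 3.79013 − 5.34574·(3.79013 − 3.38868) / (5.34574 − (-10.18737)) = 3.79013 − (2.14609)/(15.53312) = 3.65197

3.389, 3.790, 3.652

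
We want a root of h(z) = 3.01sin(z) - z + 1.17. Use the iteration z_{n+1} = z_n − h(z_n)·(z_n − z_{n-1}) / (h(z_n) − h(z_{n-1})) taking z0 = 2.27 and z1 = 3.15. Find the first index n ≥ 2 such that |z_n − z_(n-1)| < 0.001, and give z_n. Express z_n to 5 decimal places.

h(2.27) = 1.2037184, h(3.15) = -2.0053058
z2 = 3.1500000 − (-2.0053058)·(0.8800000)/(-3.2090242) = 2.6000917;  |Δ| = 0.5499083
h(2.6000917) = 0.1213310
z3 = 2.6000917 − 0.1213310·(-0.5499083)/(2.1266368) = 2.6314656;  |Δ| = 0.0313739
h(2.6314656) = 0.0082817
z4 = 2.6314656 − 0.0082817·(0.0313739)/(-0.1130493) = 2.6337640;  |Δ| = 0.0022984
h(2.6337640) = -0.0000579
z5 = 2.6337640 − (-0.0000579)·(0.0022984)/(-0.0083396) = 2.6337480;  |Δ| = 0.0000159
|z5 − z4| = 0.0000159 < 0.001

n = 5, z_n = 2.63375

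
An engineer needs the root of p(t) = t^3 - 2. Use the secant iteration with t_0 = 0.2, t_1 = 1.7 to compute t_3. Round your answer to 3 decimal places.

p(0.2) = -1.99200, p(1.7) = 2.91300
t_2 = 1.70000 − 2.91300·(1.70000 − 0.20000) / (2.91300 − (-1.99200)) = 1.70000 − (4.36950)/(4.90500) = 0.80917
p(0.80917) = -1.47018
t_3 = 0.80917 − (-1.47018)·(0.80917 − 1.70000) / (-1.47018 − 2.91300) = 0.80917 − (1.30968)/(-4.38318) = 1.10797

1.108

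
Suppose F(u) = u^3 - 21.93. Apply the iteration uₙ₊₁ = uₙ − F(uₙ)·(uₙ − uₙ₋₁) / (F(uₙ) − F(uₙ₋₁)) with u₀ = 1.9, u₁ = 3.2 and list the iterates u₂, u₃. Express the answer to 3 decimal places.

F(1.9) = -15.07100, F(3.2) = 10.83800
u₂ = 3.20000 − 10.83800·(3.20000 − 1.90000) / (10.83800 − (-15.07100)) = 3.20000 − (14.08940)/(25.90900) = 2.65620
F(2.65620) = -3.18952
u₃ = 2.65620 − (-3.18952)·(2.65620 − 3.20000) / (-3.18952 − 10.83800) = 2.65620 − (1.73447)/(-14.02752) = 2.77984

2.656, 2.780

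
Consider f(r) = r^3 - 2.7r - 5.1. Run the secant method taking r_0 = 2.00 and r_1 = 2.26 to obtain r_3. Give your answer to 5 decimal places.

2.23251

f(2.00) = -2.5000000, f(2.26) = 0.3411760
r_2 = 2.2600000 − 0.3411760·(2.2600000 − 2.0000000) / (0.3411760 − (-2.5000000)) = 2.2600000 − (0.0887058)/(2.8411760) = 2.2287785
f(2.2287785) = -0.0463481
r_3 = 2.2287785 − (-0.0463481)·(2.2287785 − 2.2600000) / (-0.0463481 − 0.3411760) = 2.2287785 − (0.0014471)/(-0.3875241) = 2.2325126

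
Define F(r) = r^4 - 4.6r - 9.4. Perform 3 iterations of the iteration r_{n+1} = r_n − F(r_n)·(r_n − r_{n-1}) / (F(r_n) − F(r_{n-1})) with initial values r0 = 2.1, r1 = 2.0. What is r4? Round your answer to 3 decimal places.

2.088

F(2.1) = 0.38810, F(2.0) = -2.60000
r2 = 2.00000 − (-2.60000)·(2.00000 − 2.10000) / (-2.60000 − 0.38810) = 2.00000 − (0.26000)/(-2.98810) = 2.08701
F(2.08701) = -0.02884
r3 = 2.08701 − (-0.02884)·(2.08701 − 2.00000) / (-0.02884 − (-2.60000)) = 2.08701 − (-0.00251)/(2.57116) = 2.08799
F(2.08799) = 0.00218
r4 = 2.08799 − 0.00218·(2.08799 − 2.08701) / (0.00218 − (-0.02884)) = 2.08799 − (0.00000)/(0.03103) = 2.08792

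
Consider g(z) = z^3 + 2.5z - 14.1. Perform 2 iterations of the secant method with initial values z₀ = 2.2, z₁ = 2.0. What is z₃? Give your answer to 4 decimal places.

g(2.2) = 2.048000, g(2.0) = -1.100000
z₂ = 2.000000 − (-1.100000)·(2.000000 − 2.200000) / (-1.100000 − 2.048000) = 2.000000 − (0.220000)/(-3.148000) = 2.069886
g(2.069886) = -0.057013
z₃ = 2.069886 − (-0.057013)·(2.069886 − 2.000000) / (-0.057013 − (-1.100000)) = 2.069886 − (-0.003984)/(1.042987) = 2.073706

2.0737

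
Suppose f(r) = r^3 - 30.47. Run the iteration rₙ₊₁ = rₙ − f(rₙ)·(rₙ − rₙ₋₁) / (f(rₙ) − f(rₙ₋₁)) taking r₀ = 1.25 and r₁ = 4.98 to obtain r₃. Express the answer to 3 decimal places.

f(1.25) = -28.51687, f(4.98) = 93.03599
r₂ = 4.98000 − 93.03599·(4.98000 − 1.25000) / (93.03599 − (-28.51687)) = 4.98000 − (347.02425)/(121.55287) = 2.12508
f(2.12508) = -20.87327
r₃ = 2.12508 − (-20.87327)·(2.12508 − 4.98000) / (-20.87327 − 93.03599) = 2.12508 − (59.59162)/(-113.90927) = 2.64823

2.648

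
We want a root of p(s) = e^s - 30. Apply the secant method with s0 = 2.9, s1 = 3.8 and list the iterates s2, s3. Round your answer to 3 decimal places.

3.301, 3.382

p(2.9) = -11.82585, p(3.8) = 14.70118
s2 = 3.80000 − 14.70118·(3.80000 − 2.90000) / (14.70118 − (-11.82585)) = 3.80000 − (13.23107)/(26.52704) = 3.30122
p(3.30122) = -2.85417
s3 = 3.30122 − (-2.85417)·(3.30122 − 3.80000) / (-2.85417 − 14.70118) = 3.30122 − (1.42359)/(-17.55536) = 3.38232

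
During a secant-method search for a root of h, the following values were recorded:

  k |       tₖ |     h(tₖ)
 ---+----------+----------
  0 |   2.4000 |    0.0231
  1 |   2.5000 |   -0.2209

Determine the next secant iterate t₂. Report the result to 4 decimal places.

2.4095

t₂ = 2.5000 − (-0.2209)·(2.5000 − 2.4000) / (-0.2209 − 0.0231)
   = 2.5000 − (-0.022090)/(-0.244000) = 2.409467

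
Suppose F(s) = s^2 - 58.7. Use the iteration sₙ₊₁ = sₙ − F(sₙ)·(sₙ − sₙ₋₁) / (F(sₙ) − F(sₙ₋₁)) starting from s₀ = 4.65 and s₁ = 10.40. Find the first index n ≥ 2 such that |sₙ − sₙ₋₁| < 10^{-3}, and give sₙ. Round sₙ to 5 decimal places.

n = 6, sₙ = 7.66159

F(4.65) = -37.0775000, F(10.40) = 49.4600000
s₂ = 10.4000000 − 49.4600000·(5.7500000)/(86.5375000) = 7.1136213;  |Δ| = 3.2863787
F(7.1136213) = -8.0963925
s₃ = 7.1136213 − (-8.0963925)·(-3.2863787)/(-57.5563925) = 7.5759124;  |Δ| = 0.4622912
F(7.5759124) = -1.3055508
s₄ = 7.5759124 − (-1.3055508)·(0.4622912)/(6.7908418) = 7.6647887;  |Δ| = 0.0888763
F(7.6647887) = 0.0489857
s₅ = 7.6647887 − 0.0489857·(0.0888763)/(1.3545365) = 7.6615746;  |Δ| = 0.0032141
F(7.6615746) = -0.0002753
s₆ = 7.6615746 − (-0.0002753)·(-0.0032141)/(-0.0492610) = 7.6615925;  |Δ| = 0.0000180
|s₆ − s₅| = 0.0000180 < 10^{-3}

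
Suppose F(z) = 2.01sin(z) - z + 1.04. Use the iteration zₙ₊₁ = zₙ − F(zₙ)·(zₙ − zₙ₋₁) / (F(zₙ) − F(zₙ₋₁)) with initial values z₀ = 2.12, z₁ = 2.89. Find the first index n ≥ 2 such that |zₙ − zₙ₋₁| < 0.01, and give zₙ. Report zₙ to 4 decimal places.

n = 4, zₙ = 2.3991

F(2.12) = 0.634410, F(2.89) = -1.349617
z₂ = 2.890000 − (-1.349617)·(0.770000)/(-1.984027) = 2.366214;  |Δ| = 0.523786
F(2.366214) = 0.080758
z₃ = 2.366214 − 0.080758·(-0.523786)/(1.430375) = 2.395787;  |Δ| = 0.029573
F(2.395787) = 0.008126
z₄ = 2.395787 − 0.008126·(0.029573)/(-0.072632) = 2.399096;  |Δ| = 0.003309
|z₄ − z₃| = 0.003309 < 0.01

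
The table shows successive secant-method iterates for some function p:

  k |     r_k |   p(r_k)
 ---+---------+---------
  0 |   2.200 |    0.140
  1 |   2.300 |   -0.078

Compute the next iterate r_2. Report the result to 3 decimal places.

2.264

r_2 = 2.300 − (-0.078)·(2.300 − 2.200) / (-0.078 − 0.140)
   = 2.300 − (-0.00780)/(-0.21800) = 2.26422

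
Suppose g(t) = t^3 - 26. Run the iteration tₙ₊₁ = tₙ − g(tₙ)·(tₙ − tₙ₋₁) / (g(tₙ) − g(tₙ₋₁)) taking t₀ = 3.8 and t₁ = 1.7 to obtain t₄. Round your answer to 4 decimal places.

2.9304

g(3.8) = 28.872000, g(1.7) = -21.087000
t₂ = 1.700000 − (-21.087000)·(1.700000 − 3.800000) / (-21.087000 − 28.872000) = 1.700000 − (44.282700)/(-49.959000) = 2.586381
g(2.586381) = -8.698752
t₃ = 2.586381 − (-8.698752)·(2.586381 − 1.700000) / (-8.698752 − (-21.087000)) = 2.586381 − (-7.710407)/(12.388248) = 3.208778
g(3.208778) = 7.038394
t₄ = 3.208778 − 7.038394·(3.208778 − 2.586381) / (7.038394 − (-8.698752)) = 3.208778 − (4.380675)/(15.737146) = 2.930413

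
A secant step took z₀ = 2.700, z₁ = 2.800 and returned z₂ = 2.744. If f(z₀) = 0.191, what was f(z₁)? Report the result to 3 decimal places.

The secant line through (2.700, 0.191) and (2.800, f(z₁)) crosses zero at z₂ = 2.744.
So (2.700, 0.191), (2.800, f(z₁)), (2.744, 0) are collinear:
f(z₁) = 0.191 · (2.800 − 2.744) / (2.700 − 2.744) = 0.191 · (0.05600)/(-0.04400) = -0.24309

-0.243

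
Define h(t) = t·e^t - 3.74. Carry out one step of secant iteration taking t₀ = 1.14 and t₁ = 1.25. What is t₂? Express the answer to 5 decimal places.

h(1.14) = -0.1754841, h(1.25) = 0.6229287
t₂ = 1.2500000 − 0.6229287·(1.2500000 − 1.1400000) / (0.6229287 − (-0.1754841)) = 1.2500000 − (0.0685222)/(0.7984128) = 1.1641770

1.16418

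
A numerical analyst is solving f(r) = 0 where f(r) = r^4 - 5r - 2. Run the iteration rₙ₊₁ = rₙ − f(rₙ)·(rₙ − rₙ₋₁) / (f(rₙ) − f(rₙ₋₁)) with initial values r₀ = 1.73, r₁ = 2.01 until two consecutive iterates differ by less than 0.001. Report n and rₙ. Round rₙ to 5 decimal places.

f(1.73) = -1.6925496, f(2.01) = 4.2724080
r₂ = 2.0100000 − 4.2724080·(0.2800000)/(5.9649576) = 1.8094497;  |Δ| = 0.2005503
f(1.8094497) = -0.3274645
r₃ = 1.8094497 − (-0.3274645)·(-0.2005503)/(-4.5998725) = 1.8237268;  |Δ| = 0.0142772
f(1.8237268) = -0.0564942
r₄ = 1.8237268 − (-0.0564942)·(0.0142772)/(0.2709703) = 1.8267035;  |Δ| = 0.0029766
f(1.8267035) = 0.0010207
r₅ = 1.8267035 − 0.0010207·(0.0029766)/(0.0575149) = 1.8266506;  |Δ| = 0.0000528
|r₅ − r₄| = 0.0000528 < 0.001

n = 5, rₙ = 1.82665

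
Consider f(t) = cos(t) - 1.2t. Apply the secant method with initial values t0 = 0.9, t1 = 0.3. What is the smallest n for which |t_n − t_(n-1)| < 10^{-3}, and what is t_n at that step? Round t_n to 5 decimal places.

f(0.9) = -0.4583900, f(0.3) = 0.5953365
t2 = 0.3000000 − 0.5953365·(-0.6000000)/(1.0537265) = 0.6389892;  |Δ| = 0.3389892
f(0.6389892) = 0.0359120
t3 = 0.6389892 − 0.0359120·(0.3389892)/(-0.5594245) = 0.6607504;  |Δ| = 0.0217612
f(0.6607504) = -0.0033686
t4 = 0.6607504 − (-0.0033686)·(0.0217612)/(-0.0392806) = 0.6588842;  |Δ| = 0.0018662
f(0.6588842) = 0.0000147
t5 = 0.6588842 − 0.0000147·(-0.0018662)/(0.0033834) = 0.6588924;  |Δ| = 0.0000081
|t5 − t4| = 0.0000081 < 10^{-3}

n = 5, t_n = 0.65889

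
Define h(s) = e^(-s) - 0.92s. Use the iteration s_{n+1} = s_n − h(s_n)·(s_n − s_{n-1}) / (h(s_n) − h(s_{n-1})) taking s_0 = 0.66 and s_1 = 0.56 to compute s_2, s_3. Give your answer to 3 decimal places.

0.598, 0.598

h(0.66) = -0.09035, h(0.56) = 0.05601
s_2 = 0.56000 − 0.05601·(0.56000 − 0.66000) / (0.05601 − (-0.09035)) = 0.56000 − (-0.00560)/(0.14636) = 0.59827
h(0.59827) = -0.00064
s_3 = 0.59827 − (-0.00064)·(0.59827 − 0.56000) / (-0.00064 − 0.05601) = 0.59827 − (-0.00002)/(-0.05665) = 0.59783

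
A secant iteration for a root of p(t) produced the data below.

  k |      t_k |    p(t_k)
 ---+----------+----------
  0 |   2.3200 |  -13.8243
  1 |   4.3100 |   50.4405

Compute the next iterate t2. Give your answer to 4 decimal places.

t2 = 4.3100 − 50.4405·(4.3100 − 2.3200) / (50.4405 − (-13.8243))
   = 4.3100 − (100.376595)/(64.264800) = 2.748078

2.7481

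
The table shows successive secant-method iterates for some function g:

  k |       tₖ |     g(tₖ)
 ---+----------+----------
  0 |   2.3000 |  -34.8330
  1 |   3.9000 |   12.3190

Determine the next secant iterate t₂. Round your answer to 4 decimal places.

3.4820

t₂ = 3.9000 − 12.3190·(3.9000 − 2.3000) / (12.3190 − (-34.8330))
   = 3.9000 − (19.710400)/(47.152000) = 3.481982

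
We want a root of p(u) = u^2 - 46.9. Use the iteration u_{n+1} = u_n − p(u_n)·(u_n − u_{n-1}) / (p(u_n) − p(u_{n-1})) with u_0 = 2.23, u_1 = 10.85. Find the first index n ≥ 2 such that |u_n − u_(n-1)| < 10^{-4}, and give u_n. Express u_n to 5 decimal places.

p(2.23) = -41.9271000, p(10.85) = 70.8225000
u_2 = 10.8500000 − 70.8225000·(8.6200000)/(112.7496000) = 5.4354358;  |Δ| = 5.4145642
p(5.4354358) = -17.3560379
u_3 = 5.4354358 − (-17.3560379)·(-5.4145642)/(-88.1785379) = 6.5011756;  |Δ| = 1.0657398
p(6.5011756) = -4.6347154
u_4 = 6.5011756 − (-4.6347154)·(1.0657398)/(12.7213225) = 6.8894529;  |Δ| = 0.3882773
p(6.8894529) = 0.5645619
u_5 = 6.8894529 − 0.5645619·(0.3882773)/(5.1992773) = 6.8472920;  |Δ| = 0.0421610
p(6.8472920) = -0.0145926
u_6 = 6.8472920 − (-0.0145926)·(-0.0421610)/(-0.5791545) = 6.8483543;  |Δ| = 0.0010623
p(6.8483543) = -0.0000437
u_7 = 6.8483543 − (-0.0000437)·(0.0010623)/(0.0145489) = 6.8483575;  |Δ| = 0.0000032
|u_7 − u_6| = 0.0000032 < 10^{-4}

n = 7, u_n = 6.84836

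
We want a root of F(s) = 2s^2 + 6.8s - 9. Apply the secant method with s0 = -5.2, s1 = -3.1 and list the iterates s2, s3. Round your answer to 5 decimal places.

F(-5.2) = 9.7200000, F(-3.1) = -10.8600000
s2 = -3.1000000 − (-10.8600000)·(-3.1000000 − (-5.2000000)) / (-10.8600000 − 9.7200000) = -3.1000000 − (-22.8060000)/(-20.5800000) = -4.2081633
F(-4.2081633) = -2.1982341
s3 = -4.2081633 − (-2.1982341)·(-4.2081633 − (-3.1000000)) / (-2.1982341 − (-10.8600000)) = -4.2081633 − (2.4360022)/(8.6617659) = -4.4893995

-4.20816, -4.48940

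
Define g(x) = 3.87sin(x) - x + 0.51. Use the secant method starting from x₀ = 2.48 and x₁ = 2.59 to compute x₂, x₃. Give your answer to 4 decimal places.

g(2.48) = 0.407628, g(2.59) = -0.051948
x₂ = 2.590000 − (-0.051948)·(2.590000 − 2.480000) / (-0.051948 − 0.407628) = 2.590000 − (-0.005714)/(-0.459577) = 2.577566
g(2.577566) = 0.001310
x₃ = 2.577566 − 0.001310·(2.577566 − 2.590000) / (0.001310 − (-0.051948)) = 2.577566 − (-0.000016)/(0.053259) = 2.577872

2.5776, 2.5779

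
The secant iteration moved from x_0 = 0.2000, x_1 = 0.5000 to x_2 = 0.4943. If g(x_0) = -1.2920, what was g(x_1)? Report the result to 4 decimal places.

The secant line through (0.2000, -1.2920) and (0.5000, g(x_1)) crosses zero at x_2 = 0.4943.
So (0.2000, -1.2920), (0.5000, g(x_1)), (0.4943, 0) are collinear:
g(x_1) = -1.2920 · (0.5000 − 0.4943) / (0.2000 − 0.4943) = -1.2920 · (0.005700)/(-0.294300) = 0.025023

0.0250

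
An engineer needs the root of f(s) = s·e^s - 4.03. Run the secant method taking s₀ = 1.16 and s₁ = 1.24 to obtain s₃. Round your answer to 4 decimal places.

1.2062

f(1.16) = -0.329677, f(1.24) = 0.254961
s₂ = 1.240000 − 0.254961·(1.240000 − 1.160000) / (0.254961 − (-0.329677)) = 1.240000 − (0.020397)/(0.584638) = 1.205112
f(1.205112) = -0.008381
s₃ = 1.205112 − (-0.008381)·(1.205112 − 1.240000) / (-0.008381 − 0.254961) = 1.205112 − (0.000292)/(-0.263342) = 1.206222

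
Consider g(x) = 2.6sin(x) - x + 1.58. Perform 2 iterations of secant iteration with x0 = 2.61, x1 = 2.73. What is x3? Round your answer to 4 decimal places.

2.6974

g(2.61) = 0.287958, g(2.73) = -0.109819
x2 = 2.730000 − (-0.109819)·(2.730000 − 2.610000) / (-0.109819 − 0.287958) = 2.730000 − (-0.013178)/(-0.397777) = 2.696870
g(2.696870) = 0.001669
x3 = 2.696870 − 0.001669·(2.696870 − 2.730000) / (0.001669 − (-0.109819)) = 2.696870 − (-0.000055)/(0.111489) = 2.697366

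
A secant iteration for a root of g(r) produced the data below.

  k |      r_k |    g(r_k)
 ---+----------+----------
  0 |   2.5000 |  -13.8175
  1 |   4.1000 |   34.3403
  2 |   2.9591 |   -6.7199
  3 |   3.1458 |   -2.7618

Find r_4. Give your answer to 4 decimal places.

3.2761

r_4 = 3.1458 − (-2.7618)·(3.1458 − 2.9591) / (-2.7618 − (-6.7199))
   = 3.1458 − (-0.515628)/(3.958100) = 3.276072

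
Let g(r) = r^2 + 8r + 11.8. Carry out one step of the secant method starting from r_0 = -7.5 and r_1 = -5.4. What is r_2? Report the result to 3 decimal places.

g(-7.5) = 8.05000, g(-5.4) = -2.24000
r_2 = -5.40000 − (-2.24000)·(-5.40000 − (-7.50000)) / (-2.24000 − 8.05000) = -5.40000 − (-4.70400)/(-10.29000) = -5.85714

-5.857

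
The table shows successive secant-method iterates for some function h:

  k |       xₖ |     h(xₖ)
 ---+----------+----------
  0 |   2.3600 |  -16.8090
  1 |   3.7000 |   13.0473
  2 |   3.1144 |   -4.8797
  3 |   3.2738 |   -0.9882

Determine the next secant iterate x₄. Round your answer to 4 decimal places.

x₄ = 3.2738 − (-0.9882)·(3.2738 − 3.1144) / (-0.9882 − (-4.8797))
   = 3.2738 − (-0.157519)/(3.891500) = 3.314278

3.3143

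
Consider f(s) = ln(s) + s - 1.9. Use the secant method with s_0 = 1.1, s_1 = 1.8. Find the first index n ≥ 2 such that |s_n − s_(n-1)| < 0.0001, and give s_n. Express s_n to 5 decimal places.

n = 5, s_n = 1.49672

f(1.1) = -0.7046898, f(1.8) = 0.4877867
s_2 = 1.8000000 − 0.4877867·(0.7000000)/(1.1924765) = 1.5136626;  |Δ| = 0.2863374
f(1.5136626) = 0.0281948
s_3 = 1.5136626 − 0.0281948·(-0.2863374)/(-0.4595919) = 1.4960965;  |Δ| = 0.0175661
f(1.4960965) = -0.0010442
s_4 = 1.4960965 − (-0.0010442)·(-0.0175661)/(-0.0292390) = 1.4967238;  |Δ| = 0.0006273
f(1.4967238) = 0.0000024
s_5 = 1.4967238 − 0.0000024·(0.0006273)/(0.0010465) = 1.4967224;  |Δ| = 0.0000014
|s_5 − s_4| = 0.0000014 < 0.0001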